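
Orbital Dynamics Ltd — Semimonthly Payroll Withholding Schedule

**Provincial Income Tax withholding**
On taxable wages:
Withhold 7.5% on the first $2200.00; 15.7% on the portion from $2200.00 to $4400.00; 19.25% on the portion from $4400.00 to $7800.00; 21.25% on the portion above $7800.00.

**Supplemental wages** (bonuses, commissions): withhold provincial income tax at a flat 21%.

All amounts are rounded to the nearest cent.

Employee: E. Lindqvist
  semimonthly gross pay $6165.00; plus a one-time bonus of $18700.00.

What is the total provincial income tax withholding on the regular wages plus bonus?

Provincial Income Tax: taxable = $6165.00
  $510.40 + 19.25% × ($6165.00 − $4400.00) = $510.40 + 19.25% × $1765.00 = $850.16
Supplemental (21% flat on bonus): 21% × $18700.00 = $3927.00
Total provincial income tax: $850.16 + $3927.00 = $4777.16

$4777.16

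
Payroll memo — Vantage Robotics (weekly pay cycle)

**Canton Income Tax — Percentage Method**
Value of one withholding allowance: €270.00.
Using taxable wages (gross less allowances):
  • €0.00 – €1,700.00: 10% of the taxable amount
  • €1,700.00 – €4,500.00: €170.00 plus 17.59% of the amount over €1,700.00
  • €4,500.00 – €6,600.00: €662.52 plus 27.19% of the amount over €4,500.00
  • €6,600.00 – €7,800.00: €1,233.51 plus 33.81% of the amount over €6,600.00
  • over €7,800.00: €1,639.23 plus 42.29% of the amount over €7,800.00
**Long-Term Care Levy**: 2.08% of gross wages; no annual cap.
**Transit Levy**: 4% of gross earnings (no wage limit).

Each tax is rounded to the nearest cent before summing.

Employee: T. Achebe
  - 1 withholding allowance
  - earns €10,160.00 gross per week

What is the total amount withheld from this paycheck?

€3,140.82

Canton Income Tax: taxable = €10,160.00 − 1×€270.00 = €9,890.00
  €1,639.23 + 42.29% × (€9,890.00 − €7,800.00) = €1,639.23 + 42.29% × €2,090.00 = €2,523.09
Long-Term Care Levy: 2.08% × €10,160.00 = €211.33
Transit Levy: 4% × €10,160.00 = €406.40
Total: €2,523.09 + €211.33 + €406.40 = €3,140.82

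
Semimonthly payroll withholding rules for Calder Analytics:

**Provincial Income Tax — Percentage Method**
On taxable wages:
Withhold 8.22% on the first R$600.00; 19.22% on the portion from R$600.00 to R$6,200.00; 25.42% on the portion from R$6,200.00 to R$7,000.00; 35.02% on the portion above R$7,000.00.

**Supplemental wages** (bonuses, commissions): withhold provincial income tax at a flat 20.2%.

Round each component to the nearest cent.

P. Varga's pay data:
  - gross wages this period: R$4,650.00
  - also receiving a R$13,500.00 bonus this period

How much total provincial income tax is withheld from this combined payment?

R$3,554.73

Provincial Income Tax: taxable = R$4,650.00
  R$49.32 + 19.22% × (R$4,650.00 − R$600.00) = R$49.32 + 19.22% × R$4,050.00 = R$827.73
Supplemental (20.2% flat on bonus): 20.2% × R$13,500.00 = R$2,727.00
Total provincial income tax: R$827.73 + R$2,727.00 = R$3,554.73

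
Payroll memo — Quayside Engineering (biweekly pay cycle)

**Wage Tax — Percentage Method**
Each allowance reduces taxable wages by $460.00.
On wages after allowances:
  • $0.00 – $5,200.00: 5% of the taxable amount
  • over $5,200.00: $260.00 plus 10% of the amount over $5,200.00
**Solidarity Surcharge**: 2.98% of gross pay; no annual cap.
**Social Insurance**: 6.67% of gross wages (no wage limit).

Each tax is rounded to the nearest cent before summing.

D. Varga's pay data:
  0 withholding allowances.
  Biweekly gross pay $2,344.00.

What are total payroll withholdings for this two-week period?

$343.39

Wage Tax: taxable = $2,344.00
  5% × $2,344.00 = $117.20
Solidarity Surcharge: 2.98% × $2,344.00 = $69.85
Social Insurance: 6.67% × $2,344.00 = $156.34
Total: $117.20 + $69.85 + $156.34 = $343.39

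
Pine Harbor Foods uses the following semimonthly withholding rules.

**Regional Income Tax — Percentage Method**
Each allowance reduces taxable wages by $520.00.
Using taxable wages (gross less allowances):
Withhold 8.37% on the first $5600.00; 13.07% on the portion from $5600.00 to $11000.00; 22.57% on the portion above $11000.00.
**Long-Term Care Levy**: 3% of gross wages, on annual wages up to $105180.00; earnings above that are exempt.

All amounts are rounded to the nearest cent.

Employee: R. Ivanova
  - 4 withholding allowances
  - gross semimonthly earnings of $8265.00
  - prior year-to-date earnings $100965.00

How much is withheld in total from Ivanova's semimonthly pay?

Regional Income Tax: taxable = $8265.00 − 4×$520.00 = $6185.00
  $468.72 + 13.07% × ($6185.00 − $5600.00) = $468.72 + 13.07% × $585.00 = $545.18
Long-Term Care Levy: cap $105180.00 − YTD $100965.00 = $4215.00 subject; 3% × $4215.00 = $126.45
Total: $545.18 + $126.45 = $671.63

$671.63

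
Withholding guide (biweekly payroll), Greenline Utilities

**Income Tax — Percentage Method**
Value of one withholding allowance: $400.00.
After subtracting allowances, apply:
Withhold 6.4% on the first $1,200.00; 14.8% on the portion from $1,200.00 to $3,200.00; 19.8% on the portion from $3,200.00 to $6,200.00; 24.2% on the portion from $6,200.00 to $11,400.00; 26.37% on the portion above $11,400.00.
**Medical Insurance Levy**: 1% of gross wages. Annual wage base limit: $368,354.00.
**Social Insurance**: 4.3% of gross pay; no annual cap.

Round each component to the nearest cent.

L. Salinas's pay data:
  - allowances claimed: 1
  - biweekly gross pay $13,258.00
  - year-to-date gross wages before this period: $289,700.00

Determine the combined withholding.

$3,312.34

Income Tax: taxable = $13,258.00 − 1×$400.00 = $12,858.00
  $2,225.20 + 26.37% × ($12,858.00 − $11,400.00) = $2,225.20 + 26.37% × $1,458.00 = $2,609.67
Medical Insurance Levy: 1% × $13,258.00 = $132.58
Social Insurance: 4.3% × $13,258.00 = $570.09
Total: $2,609.67 + $132.58 + $570.09 = $3,312.34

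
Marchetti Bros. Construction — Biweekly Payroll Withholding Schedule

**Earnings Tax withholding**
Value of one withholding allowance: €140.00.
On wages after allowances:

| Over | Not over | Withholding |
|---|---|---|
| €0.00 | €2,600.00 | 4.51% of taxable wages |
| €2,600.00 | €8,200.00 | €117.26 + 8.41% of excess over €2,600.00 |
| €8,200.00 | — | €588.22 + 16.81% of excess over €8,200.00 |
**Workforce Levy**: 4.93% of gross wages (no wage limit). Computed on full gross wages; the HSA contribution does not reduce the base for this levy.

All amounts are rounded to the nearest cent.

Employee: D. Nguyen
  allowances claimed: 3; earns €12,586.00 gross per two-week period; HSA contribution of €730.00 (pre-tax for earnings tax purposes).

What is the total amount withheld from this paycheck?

Earnings Tax: taxable = €12,586.00 − €730.00 − 3×€140.00 = €11,436.00
  €588.22 + 16.81% × (€11,436.00 − €8,200.00) = €588.22 + 16.81% × €3,236.00 = €1,132.19
Workforce Levy: 4.93% × €12,586.00 = €620.49
Total: €1,132.19 + €620.49 = €1,752.68

€1,752.68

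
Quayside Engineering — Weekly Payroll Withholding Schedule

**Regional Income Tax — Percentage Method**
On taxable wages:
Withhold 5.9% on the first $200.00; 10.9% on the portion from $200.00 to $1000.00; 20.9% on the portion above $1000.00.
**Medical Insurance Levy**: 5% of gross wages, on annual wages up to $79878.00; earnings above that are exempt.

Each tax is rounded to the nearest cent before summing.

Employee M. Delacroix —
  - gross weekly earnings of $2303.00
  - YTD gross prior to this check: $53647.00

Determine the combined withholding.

Regional Income Tax: taxable = $2303.00
  $99.00 + 20.9% × ($2303.00 − $1000.00) = $99.00 + 20.9% × $1303.00 = $371.33
Medical Insurance Levy: 5% × $2303.00 = $115.15
Total: $371.33 + $115.15 = $486.48

$486.48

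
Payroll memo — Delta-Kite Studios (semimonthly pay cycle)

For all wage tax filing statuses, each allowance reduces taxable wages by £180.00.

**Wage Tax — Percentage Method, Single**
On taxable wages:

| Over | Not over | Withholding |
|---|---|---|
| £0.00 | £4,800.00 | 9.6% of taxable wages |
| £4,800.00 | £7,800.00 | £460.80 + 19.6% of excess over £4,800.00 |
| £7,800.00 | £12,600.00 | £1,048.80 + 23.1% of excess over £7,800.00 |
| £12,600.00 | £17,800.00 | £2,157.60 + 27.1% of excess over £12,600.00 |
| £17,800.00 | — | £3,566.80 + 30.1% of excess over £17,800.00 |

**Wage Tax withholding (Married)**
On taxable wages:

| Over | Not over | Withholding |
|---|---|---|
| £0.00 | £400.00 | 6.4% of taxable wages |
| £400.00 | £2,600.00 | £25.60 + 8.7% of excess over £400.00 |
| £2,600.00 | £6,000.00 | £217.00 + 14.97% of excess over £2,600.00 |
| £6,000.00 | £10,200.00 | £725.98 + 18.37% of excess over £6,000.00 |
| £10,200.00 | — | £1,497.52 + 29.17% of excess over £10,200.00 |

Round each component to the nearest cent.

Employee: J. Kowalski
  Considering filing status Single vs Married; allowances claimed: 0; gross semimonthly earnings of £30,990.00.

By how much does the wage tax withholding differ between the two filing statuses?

Wage Tax (Single): taxable = £30,990.00
  £3,566.80 + 30.1% × (£30,990.00 − £17,800.00) = £3,566.80 + 30.1% × £13,190.00 = £7,536.99
Wage Tax (Married): taxable = £30,990.00
  £1,497.52 + 29.17% × (£30,990.00 − £10,200.00) = £1,497.52 + 29.17% × £20,790.00 = £7,561.96
Difference: |£7,536.99 − £7,561.96| = £24.97 (higher under Married)

£24.97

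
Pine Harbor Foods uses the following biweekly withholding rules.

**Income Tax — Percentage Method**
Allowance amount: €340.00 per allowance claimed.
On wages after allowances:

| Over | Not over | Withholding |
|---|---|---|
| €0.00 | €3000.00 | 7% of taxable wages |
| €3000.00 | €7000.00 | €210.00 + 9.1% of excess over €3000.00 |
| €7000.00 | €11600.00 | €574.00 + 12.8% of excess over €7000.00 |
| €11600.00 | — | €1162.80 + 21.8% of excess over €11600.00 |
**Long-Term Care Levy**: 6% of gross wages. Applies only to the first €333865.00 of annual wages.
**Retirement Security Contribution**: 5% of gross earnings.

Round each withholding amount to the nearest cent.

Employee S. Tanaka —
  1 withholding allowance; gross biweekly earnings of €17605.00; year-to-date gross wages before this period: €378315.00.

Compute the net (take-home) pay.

Income Tax: taxable = €17605.00 − 1×€340.00 = €17265.00
  €1162.80 + 21.8% × (€17265.00 − €11600.00) = €1162.80 + 21.8% × €5665.00 = €2397.77
Long-Term Care Levy: YTD €378315.00 ≥ cap €333865.00 → €0.00
Retirement Security Contribution: 5% × €17605.00 = €880.25
Total withheld: €2397.77 + €0.00 + €880.25 = €3278.02
Net pay: €17605.00 − €3278.02 = €14326.98

€14326.98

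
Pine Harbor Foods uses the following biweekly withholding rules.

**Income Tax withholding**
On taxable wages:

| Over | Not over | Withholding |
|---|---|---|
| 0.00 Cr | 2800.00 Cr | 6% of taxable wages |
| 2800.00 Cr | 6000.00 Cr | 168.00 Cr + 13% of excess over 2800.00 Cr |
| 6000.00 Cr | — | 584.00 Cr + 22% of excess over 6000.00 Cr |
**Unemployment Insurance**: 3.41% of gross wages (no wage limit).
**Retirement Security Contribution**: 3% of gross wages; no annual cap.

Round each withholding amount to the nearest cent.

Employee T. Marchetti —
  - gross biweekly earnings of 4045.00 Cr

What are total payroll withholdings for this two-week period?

Income Tax: taxable = 4045.00 Cr
  168.00 Cr + 13% × (4045.00 Cr − 2800.00 Cr) = 168.00 Cr + 13% × 1245.00 Cr = 329.85 Cr
Unemployment Insurance: 3.41% × 4045.00 Cr = 137.93 Cr
Retirement Security Contribution: 3% × 4045.00 Cr = 121.35 Cr
Total: 329.85 Cr + 137.93 Cr + 121.35 Cr = 589.13 Cr

589.13 Cr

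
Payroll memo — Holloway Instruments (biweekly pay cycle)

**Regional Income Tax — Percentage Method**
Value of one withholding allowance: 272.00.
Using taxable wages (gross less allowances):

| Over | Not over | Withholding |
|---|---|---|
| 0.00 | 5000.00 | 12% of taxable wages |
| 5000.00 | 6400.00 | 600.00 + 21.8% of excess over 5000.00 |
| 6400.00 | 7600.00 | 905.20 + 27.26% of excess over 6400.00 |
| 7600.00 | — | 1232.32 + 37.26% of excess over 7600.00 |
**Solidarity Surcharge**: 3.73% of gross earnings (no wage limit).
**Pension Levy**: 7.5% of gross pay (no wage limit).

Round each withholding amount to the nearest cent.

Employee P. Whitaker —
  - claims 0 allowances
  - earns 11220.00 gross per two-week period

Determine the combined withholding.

3841.14

Regional Income Tax: taxable = 11220.00
  1232.32 + 37.26% × (11220.00 − 7600.00) = 1232.32 + 37.26% × 3620.00 = 2581.13
Solidarity Surcharge: 3.73% × 11220.00 = 418.51
Pension Levy: 7.5% × 11220.00 = 841.50
Total: 2581.13 + 418.51 + 841.50 = 3841.14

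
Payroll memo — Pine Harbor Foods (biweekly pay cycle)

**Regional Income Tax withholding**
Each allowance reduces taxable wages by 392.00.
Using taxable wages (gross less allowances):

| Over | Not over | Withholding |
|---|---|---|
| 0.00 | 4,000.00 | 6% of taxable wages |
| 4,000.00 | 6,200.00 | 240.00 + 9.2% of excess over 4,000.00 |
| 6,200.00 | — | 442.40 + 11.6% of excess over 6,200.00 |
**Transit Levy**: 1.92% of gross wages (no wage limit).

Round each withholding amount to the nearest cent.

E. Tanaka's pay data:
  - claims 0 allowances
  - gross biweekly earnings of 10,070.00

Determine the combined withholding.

Regional Income Tax: taxable = 10,070.00
  442.40 + 11.6% × (10,070.00 − 6,200.00) = 442.40 + 11.6% × 3,870.00 = 891.32
Transit Levy: 1.92% × 10,070.00 = 193.34
Total: 891.32 + 193.34 = 1,084.66

1,084.66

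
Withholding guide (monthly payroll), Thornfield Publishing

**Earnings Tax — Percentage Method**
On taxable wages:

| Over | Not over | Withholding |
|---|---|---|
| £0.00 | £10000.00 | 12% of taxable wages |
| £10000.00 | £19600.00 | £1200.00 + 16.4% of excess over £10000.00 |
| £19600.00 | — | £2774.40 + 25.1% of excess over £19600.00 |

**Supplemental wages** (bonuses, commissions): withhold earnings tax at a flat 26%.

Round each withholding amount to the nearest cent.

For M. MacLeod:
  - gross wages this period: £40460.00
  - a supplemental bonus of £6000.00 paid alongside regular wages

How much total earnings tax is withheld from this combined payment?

£9570.26

Earnings Tax: taxable = £40460.00
  £2774.40 + 25.1% × (£40460.00 − £19600.00) = £2774.40 + 25.1% × £20860.00 = £8010.26
Supplemental (26% flat on bonus): 26% × £6000.00 = £1560.00
Total earnings tax: £8010.26 + £1560.00 = £9570.26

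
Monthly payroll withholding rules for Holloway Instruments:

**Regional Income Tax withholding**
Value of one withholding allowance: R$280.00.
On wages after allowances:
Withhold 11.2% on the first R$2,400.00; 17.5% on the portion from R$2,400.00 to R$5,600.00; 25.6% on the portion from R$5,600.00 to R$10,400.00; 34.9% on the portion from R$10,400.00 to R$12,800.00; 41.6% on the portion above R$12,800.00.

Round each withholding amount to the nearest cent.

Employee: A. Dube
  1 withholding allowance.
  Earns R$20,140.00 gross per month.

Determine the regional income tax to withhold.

R$5,832.16

Regional Income Tax: taxable = R$20,140.00 − 1×R$280.00 = R$19,860.00
  R$2,895.20 + 41.6% × (R$19,860.00 − R$12,800.00) = R$2,895.20 + 41.6% × R$7,060.00 = R$5,832.16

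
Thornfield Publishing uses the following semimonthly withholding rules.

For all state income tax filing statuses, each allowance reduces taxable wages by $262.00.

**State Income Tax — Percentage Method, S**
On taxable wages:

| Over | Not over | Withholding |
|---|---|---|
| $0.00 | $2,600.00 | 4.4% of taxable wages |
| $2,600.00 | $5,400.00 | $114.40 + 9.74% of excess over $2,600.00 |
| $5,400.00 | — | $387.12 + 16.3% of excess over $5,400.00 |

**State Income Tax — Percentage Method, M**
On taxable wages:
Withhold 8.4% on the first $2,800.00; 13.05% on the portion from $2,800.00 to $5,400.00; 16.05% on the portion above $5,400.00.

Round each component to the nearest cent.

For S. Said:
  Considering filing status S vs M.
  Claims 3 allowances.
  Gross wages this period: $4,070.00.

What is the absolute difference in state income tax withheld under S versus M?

$117.34

State Income Tax (S): taxable = $4,070.00 − 3×$262.00 = $3,284.00
  $114.40 + 9.74% × ($3,284.00 − $2,600.00) = $114.40 + 9.74% × $684.00 = $181.02
State Income Tax (M): taxable = $4,070.00 − 3×$262.00 = $3,284.00
  $235.20 + 13.05% × ($3,284.00 − $2,800.00) = $235.20 + 13.05% × $484.00 = $298.36
Difference: |$181.02 − $298.36| = $117.34 (higher under M)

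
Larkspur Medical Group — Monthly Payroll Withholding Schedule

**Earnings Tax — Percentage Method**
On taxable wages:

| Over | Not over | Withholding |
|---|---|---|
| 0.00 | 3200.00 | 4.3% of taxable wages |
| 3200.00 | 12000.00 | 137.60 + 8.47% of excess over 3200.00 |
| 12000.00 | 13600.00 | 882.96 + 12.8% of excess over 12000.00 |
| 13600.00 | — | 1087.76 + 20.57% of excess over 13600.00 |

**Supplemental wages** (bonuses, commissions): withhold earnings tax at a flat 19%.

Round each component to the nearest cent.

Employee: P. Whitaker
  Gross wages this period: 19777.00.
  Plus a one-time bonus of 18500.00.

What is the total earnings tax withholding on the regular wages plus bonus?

5873.37

Earnings Tax: taxable = 19777.00
  1087.76 + 20.57% × (19777.00 − 13600.00) = 1087.76 + 20.57% × 6177.00 = 2358.37
Supplemental (19% flat on bonus): 19% × 18500.00 = 3515.00
Total earnings tax: 2358.37 + 3515.00 = 5873.37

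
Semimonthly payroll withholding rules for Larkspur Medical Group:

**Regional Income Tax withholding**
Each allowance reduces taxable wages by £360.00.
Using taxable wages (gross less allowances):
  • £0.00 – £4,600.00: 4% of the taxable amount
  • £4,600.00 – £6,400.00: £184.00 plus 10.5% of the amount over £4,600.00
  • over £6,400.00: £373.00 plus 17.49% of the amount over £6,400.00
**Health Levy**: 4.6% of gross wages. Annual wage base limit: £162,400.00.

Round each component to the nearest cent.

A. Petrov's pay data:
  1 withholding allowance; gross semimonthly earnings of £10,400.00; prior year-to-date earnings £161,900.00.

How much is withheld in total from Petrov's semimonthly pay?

Regional Income Tax: taxable = £10,400.00 − 1×£360.00 = £10,040.00
  £373.00 + 17.49% × (£10,040.00 − £6,400.00) = £373.00 + 17.49% × £3,640.00 = £1,009.64
Health Levy: cap £162,400.00 − YTD £161,900.00 = £500.00 subject; 4.6% × £500.00 = £23.00
Total: £1,009.64 + £23.00 = £1,032.64

£1,032.64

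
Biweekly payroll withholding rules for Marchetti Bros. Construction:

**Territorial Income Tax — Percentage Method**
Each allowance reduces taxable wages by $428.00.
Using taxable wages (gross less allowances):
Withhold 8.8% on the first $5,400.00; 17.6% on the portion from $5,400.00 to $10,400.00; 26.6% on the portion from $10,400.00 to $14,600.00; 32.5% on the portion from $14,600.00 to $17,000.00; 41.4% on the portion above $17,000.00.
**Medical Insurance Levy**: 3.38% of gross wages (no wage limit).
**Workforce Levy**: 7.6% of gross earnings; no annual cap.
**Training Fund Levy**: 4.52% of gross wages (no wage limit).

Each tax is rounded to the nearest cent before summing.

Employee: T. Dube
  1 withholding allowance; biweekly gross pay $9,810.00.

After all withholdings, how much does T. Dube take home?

Territorial Income Tax: taxable = $9,810.00 − 1×$428.00 = $9,382.00
  $475.20 + 17.6% × ($9,382.00 − $5,400.00) = $475.20 + 17.6% × $3,982.00 = $1,176.03
Medical Insurance Levy: 3.38% × $9,810.00 = $331.58
Workforce Levy: 7.6% × $9,810.00 = $745.56
Training Fund Levy: 4.52% × $9,810.00 = $443.41
Total withheld: $1,176.03 + $331.58 + $745.56 + $443.41 = $2,696.58
Net pay: $9,810.00 − $2,696.58 = $7,113.42

$7,113.42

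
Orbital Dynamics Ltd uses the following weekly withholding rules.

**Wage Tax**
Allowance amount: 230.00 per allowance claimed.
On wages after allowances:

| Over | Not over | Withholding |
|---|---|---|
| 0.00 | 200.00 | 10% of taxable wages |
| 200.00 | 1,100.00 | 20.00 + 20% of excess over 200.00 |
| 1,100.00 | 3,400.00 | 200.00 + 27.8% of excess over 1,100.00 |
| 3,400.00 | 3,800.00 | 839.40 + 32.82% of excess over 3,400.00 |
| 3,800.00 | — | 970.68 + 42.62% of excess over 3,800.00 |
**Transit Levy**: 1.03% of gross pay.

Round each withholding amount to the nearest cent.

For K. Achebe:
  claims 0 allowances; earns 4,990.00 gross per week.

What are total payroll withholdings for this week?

1,529.26

Wage Tax: taxable = 4,990.00
  970.68 + 42.62% × (4,990.00 − 3,800.00) = 970.68 + 42.62% × 1,190.00 = 1,477.86
Transit Levy: 1.03% × 4,990.00 = 51.40
Total: 1,477.86 + 51.40 = 1,529.26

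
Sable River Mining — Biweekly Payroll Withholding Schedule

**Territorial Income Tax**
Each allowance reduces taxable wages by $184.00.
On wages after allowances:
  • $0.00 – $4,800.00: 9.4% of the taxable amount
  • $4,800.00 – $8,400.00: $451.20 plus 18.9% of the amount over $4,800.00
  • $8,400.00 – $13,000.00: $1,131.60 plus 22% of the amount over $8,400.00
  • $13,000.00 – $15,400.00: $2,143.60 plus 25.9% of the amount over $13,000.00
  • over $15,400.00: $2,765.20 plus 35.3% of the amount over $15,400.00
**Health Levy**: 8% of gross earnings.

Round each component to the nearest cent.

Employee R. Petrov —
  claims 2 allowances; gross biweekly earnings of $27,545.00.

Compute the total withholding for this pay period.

$9,126.08

Territorial Income Tax: taxable = $27,545.00 − 2×$184.00 = $27,177.00
  $2,765.20 + 35.3% × ($27,177.00 − $15,400.00) = $2,765.20 + 35.3% × $11,777.00 = $6,922.48
Health Levy: 8% × $27,545.00 = $2,203.60
Total: $6,922.48 + $2,203.60 = $9,126.08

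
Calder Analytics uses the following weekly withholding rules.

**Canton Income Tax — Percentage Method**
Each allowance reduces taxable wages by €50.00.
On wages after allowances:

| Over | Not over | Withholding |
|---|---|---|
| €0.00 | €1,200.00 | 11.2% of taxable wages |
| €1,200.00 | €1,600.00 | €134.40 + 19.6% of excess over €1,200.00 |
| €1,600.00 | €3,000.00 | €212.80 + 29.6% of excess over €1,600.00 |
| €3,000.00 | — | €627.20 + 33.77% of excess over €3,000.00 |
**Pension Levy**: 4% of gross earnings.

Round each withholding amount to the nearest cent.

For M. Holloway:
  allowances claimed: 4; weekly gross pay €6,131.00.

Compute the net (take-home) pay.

€4,268.76

Canton Income Tax: taxable = €6,131.00 − 4×€50.00 = €5,931.00
  €627.20 + 33.77% × (€5,931.00 − €3,000.00) = €627.20 + 33.77% × €2,931.00 = €1,617.00
Pension Levy: 4% × €6,131.00 = €245.24
Total withheld: €1,617.00 + €245.24 = €1,862.24
Net pay: €6,131.00 − €1,862.24 = €4,268.76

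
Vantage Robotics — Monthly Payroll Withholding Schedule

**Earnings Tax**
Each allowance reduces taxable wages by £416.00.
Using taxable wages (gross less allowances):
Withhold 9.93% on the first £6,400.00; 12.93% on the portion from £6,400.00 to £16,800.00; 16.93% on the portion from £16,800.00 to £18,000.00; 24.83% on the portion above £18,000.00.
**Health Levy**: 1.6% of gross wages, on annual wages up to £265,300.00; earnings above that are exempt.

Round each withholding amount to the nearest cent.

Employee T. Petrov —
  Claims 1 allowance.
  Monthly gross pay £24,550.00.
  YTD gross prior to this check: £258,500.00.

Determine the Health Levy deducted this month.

Health Levy: cap £265,300.00 − YTD £258,500.00 = £6,800.00 subject; 1.6% × £6,800.00 = £108.80

£108.80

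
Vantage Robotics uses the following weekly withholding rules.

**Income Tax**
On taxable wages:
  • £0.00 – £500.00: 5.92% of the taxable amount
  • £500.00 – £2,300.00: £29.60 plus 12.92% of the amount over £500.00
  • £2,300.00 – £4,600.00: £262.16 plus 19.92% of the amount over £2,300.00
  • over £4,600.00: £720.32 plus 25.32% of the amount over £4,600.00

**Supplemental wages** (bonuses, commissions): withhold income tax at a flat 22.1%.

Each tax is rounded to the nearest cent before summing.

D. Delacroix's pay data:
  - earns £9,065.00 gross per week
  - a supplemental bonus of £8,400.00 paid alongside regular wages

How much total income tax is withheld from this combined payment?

Income Tax: taxable = £9,065.00
  £720.32 + 25.32% × (£9,065.00 − £4,600.00) = £720.32 + 25.32% × £4,465.00 = £1,850.86
Supplemental (22.1% flat on bonus): 22.1% × £8,400.00 = £1,856.40
Total income tax: £1,850.86 + £1,856.40 = £3,707.26

£3,707.26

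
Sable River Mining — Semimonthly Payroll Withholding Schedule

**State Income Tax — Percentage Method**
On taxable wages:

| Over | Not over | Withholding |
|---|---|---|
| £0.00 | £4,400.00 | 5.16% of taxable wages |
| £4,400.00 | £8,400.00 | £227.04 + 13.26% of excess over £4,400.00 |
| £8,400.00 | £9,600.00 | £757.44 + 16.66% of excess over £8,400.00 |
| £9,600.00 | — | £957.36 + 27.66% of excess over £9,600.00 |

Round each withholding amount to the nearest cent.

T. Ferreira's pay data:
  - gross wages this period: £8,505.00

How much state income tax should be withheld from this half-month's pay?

State Income Tax: taxable = £8,505.00
  £757.44 + 16.66% × (£8,505.00 − £8,400.00) = £757.44 + 16.66% × £105.00 = £774.93

£774.93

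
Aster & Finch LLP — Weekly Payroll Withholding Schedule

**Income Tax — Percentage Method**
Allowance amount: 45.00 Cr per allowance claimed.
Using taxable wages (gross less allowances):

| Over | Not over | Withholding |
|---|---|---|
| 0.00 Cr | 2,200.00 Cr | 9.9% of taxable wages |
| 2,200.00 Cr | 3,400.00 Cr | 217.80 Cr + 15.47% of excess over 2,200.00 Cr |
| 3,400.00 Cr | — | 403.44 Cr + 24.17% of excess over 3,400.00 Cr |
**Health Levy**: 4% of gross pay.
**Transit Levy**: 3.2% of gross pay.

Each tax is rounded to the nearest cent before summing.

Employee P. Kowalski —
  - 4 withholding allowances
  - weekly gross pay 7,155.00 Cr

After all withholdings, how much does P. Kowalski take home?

Income Tax: taxable = 7,155.00 Cr − 4×45.00 Cr = 6,975.00 Cr
  403.44 Cr + 24.17% × (6,975.00 Cr − 3,400.00 Cr) = 403.44 Cr + 24.17% × 3,575.00 Cr = 1,267.52 Cr
Health Levy: 4% × 7,155.00 Cr = 286.20 Cr
Transit Levy: 3.2% × 7,155.00 Cr = 228.96 Cr
Total withheld: 1,267.52 Cr + 286.20 Cr + 228.96 Cr = 1,782.68 Cr
Net pay: 7,155.00 Cr − 1,782.68 Cr = 5,372.32 Cr

5,372.32 Cr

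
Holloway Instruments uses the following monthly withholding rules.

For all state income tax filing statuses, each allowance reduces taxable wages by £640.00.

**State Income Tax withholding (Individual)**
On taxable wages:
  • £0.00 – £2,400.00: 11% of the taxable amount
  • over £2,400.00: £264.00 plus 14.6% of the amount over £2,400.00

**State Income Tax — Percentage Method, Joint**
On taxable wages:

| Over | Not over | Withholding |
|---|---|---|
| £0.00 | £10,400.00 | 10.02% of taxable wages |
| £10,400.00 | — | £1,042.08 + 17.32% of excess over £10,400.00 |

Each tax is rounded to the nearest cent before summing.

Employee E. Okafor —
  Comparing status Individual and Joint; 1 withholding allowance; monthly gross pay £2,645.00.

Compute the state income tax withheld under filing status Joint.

State Income Tax (Joint): taxable = £2,645.00 − 1×£640.00 = £2,005.00
  10.02% × £2,005.00 = £200.90

£200.90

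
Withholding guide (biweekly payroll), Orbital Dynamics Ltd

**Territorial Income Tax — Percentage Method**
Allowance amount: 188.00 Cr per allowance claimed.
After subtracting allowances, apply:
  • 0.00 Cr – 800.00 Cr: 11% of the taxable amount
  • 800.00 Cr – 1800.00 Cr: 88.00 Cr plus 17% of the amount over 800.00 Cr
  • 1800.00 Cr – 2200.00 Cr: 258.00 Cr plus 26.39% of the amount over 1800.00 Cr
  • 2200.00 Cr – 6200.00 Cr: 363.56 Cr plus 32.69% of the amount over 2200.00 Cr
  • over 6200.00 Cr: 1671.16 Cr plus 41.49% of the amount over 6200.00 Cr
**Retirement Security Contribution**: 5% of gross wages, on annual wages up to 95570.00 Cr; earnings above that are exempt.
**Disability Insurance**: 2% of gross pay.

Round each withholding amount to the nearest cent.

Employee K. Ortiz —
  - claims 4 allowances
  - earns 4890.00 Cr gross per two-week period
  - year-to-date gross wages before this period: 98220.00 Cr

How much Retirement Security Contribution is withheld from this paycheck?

Retirement Security Contribution: YTD 98220.00 Cr ≥ cap 95570.00 Cr → 0.00 Cr

0.00 Cr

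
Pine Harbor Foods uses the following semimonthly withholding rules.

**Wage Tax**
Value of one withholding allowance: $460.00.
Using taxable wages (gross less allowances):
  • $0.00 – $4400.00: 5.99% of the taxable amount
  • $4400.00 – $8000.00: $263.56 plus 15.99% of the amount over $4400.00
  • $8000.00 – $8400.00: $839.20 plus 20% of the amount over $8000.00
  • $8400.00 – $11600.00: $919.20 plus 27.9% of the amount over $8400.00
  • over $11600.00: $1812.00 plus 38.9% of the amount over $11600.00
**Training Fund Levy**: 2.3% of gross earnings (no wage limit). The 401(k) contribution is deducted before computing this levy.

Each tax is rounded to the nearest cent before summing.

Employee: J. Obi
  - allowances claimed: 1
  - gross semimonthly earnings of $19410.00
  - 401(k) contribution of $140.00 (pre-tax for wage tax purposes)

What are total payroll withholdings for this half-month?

Wage Tax: taxable = $19410.00 − $140.00 − 1×$460.00 = $18810.00
  $1812.00 + 38.9% × ($18810.00 − $11600.00) = $1812.00 + 38.9% × $7210.00 = $4616.69
Training Fund Levy: 2.3% × $19270.00 = $443.21
Total: $4616.69 + $443.21 = $5059.90

$5059.90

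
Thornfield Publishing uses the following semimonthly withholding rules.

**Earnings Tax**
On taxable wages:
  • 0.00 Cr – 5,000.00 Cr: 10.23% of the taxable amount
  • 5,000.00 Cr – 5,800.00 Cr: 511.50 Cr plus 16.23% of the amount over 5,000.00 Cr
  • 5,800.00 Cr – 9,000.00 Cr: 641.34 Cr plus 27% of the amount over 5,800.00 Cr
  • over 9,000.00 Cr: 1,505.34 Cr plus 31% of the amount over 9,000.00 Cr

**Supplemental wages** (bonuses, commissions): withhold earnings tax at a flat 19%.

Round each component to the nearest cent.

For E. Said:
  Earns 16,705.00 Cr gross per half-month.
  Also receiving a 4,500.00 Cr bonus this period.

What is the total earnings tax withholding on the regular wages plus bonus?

4,748.89 Cr

Earnings Tax: taxable = 16,705.00 Cr
  1,505.34 Cr + 31% × (16,705.00 Cr − 9,000.00 Cr) = 1,505.34 Cr + 31% × 7,705.00 Cr = 3,893.89 Cr
Supplemental (19% flat on bonus): 19% × 4,500.00 Cr = 855.00 Cr
Total earnings tax: 3,893.89 Cr + 855.00 Cr = 4,748.89 Cr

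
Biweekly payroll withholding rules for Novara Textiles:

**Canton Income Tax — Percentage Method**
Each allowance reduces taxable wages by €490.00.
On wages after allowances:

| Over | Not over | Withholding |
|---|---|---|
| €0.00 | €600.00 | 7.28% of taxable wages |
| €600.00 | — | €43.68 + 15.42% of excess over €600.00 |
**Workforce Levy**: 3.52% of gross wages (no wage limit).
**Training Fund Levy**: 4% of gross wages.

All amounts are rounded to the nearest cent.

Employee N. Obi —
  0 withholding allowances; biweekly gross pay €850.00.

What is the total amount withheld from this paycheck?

€146.15

Canton Income Tax: taxable = €850.00
  €43.68 + 15.42% × (€850.00 − €600.00) = €43.68 + 15.42% × €250.00 = €82.23
Workforce Levy: 3.52% × €850.00 = €29.92
Training Fund Levy: 4% × €850.00 = €34.00
Total: €82.23 + €29.92 + €34.00 = €146.15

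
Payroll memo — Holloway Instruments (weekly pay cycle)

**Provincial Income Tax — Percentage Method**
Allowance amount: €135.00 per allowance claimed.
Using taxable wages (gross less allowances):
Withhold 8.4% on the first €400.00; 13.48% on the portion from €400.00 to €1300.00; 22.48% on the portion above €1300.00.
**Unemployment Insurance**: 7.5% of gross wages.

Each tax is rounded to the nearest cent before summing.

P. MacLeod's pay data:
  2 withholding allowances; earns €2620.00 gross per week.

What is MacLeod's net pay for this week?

€2032.54

Provincial Income Tax: taxable = €2620.00 − 2×€135.00 = €2350.00
  €154.92 + 22.48% × (€2350.00 − €1300.00) = €154.92 + 22.48% × €1050.00 = €390.96
Unemployment Insurance: 7.5% × €2620.00 = €196.50
Total withheld: €390.96 + €196.50 = €587.46
Net pay: €2620.00 − €587.46 = €2032.54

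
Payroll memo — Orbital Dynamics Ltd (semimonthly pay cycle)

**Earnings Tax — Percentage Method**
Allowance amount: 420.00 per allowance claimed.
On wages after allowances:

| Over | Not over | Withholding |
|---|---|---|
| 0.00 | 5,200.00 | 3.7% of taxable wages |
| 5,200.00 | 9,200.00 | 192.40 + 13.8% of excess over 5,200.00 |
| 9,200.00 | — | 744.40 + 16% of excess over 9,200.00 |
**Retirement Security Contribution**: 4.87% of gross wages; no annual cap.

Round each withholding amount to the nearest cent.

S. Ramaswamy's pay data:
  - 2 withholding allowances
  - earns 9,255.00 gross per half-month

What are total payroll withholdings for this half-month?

Earnings Tax: taxable = 9,255.00 − 2×420.00 = 8,415.00
  192.40 + 13.8% × (8,415.00 − 5,200.00) = 192.40 + 13.8% × 3,215.00 = 636.07
Retirement Security Contribution: 4.87% × 9,255.00 = 450.72
Total: 636.07 + 450.72 = 1,086.79

1,086.79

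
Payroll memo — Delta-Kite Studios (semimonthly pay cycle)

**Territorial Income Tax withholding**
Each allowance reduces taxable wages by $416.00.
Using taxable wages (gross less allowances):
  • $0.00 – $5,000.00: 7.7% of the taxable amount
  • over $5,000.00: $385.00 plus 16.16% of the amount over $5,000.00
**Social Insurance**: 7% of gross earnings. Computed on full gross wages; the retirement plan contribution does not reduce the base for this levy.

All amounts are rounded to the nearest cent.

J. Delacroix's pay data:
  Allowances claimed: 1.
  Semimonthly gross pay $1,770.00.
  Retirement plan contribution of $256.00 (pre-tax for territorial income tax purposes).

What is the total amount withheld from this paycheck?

$208.45

Territorial Income Tax: taxable = $1,770.00 − $256.00 − 1×$416.00 = $1,098.00
  7.7% × $1,098.00 = $84.55
Social Insurance: 7% × $1,770.00 = $123.90
Total: $84.55 + $123.90 = $208.45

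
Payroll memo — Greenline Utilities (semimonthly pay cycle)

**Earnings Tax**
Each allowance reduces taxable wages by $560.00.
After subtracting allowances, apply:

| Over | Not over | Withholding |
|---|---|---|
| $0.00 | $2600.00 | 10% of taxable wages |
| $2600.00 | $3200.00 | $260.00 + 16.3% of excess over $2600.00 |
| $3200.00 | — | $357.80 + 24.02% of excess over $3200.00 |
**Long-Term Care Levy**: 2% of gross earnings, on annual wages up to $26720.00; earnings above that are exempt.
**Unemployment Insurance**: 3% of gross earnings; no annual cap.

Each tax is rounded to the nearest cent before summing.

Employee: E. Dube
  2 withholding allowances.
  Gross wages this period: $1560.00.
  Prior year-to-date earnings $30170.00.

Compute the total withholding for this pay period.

Earnings Tax: taxable = $1560.00 − 2×$560.00 = $440.00
  10% × $440.00 = $44.00
Long-Term Care Levy: YTD $30170.00 ≥ cap $26720.00 → $0.00
Unemployment Insurance: 3% × $1560.00 = $46.80
Total: $44.00 + $0.00 + $46.80 = $90.80

$90.80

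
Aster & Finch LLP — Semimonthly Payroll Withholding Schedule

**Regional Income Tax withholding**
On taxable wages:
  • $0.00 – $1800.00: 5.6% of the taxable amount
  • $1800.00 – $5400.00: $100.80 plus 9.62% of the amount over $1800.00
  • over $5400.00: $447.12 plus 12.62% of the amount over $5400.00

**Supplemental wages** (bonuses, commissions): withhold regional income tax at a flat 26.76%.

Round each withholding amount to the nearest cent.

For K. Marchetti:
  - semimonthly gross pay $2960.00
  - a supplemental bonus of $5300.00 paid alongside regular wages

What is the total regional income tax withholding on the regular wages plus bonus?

$1630.67

Regional Income Tax: taxable = $2960.00
  $100.80 + 9.62% × ($2960.00 − $1800.00) = $100.80 + 9.62% × $1160.00 = $212.39
Supplemental (26.76% flat on bonus): 26.76% × $5300.00 = $1418.28
Total regional income tax: $212.39 + $1418.28 = $1630.67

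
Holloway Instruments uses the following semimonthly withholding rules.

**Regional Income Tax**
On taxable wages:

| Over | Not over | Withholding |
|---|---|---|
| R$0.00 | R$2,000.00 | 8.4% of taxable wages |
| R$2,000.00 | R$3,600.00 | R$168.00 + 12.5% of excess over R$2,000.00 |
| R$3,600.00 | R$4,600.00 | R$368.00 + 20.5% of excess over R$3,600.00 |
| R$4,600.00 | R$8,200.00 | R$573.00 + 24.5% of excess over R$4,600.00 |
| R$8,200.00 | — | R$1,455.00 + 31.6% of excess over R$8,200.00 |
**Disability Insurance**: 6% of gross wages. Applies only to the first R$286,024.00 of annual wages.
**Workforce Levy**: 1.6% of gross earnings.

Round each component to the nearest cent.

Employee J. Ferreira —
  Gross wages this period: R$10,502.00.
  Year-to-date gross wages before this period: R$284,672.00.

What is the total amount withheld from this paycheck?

Regional Income Tax: taxable = R$10,502.00
  R$1,455.00 + 31.6% × (R$10,502.00 − R$8,200.00) = R$1,455.00 + 31.6% × R$2,302.00 = R$2,182.43
Disability Insurance: cap R$286,024.00 − YTD R$284,672.00 = R$1,352.00 subject; 6% × R$1,352.00 = R$81.12
Workforce Levy: 1.6% × R$10,502.00 = R$168.03
Total: R$2,182.43 + R$81.12 + R$168.03 = R$2,431.58

R$2,431.58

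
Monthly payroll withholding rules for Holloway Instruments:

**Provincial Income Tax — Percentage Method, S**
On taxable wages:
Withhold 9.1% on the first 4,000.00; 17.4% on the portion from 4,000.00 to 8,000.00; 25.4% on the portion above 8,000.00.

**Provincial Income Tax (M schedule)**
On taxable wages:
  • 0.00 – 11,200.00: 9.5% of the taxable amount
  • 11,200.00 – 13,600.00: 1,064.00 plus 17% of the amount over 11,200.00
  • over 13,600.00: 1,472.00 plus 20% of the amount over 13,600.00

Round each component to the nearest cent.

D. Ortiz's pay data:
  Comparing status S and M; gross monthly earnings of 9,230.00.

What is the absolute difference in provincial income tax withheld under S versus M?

Provincial Income Tax (S): taxable = 9,230.00
  1,060.00 + 25.4% × (9,230.00 − 8,000.00) = 1,060.00 + 25.4% × 1,230.00 = 1,372.42
Provincial Income Tax (M): taxable = 9,230.00
  9.5% × 9,230.00 = 876.85
Difference: |1,372.42 − 876.85| = 495.57 (higher under S)

495.57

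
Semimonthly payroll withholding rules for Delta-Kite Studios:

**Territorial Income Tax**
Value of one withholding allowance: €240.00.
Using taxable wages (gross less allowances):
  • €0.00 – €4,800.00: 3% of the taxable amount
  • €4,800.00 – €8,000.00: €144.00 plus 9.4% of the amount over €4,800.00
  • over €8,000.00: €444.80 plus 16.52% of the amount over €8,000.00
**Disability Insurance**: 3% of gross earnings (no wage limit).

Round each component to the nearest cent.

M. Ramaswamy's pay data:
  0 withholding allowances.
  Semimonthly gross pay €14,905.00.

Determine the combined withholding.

Territorial Income Tax: taxable = €14,905.00
  €444.80 + 16.52% × (€14,905.00 − €8,000.00) = €444.80 + 16.52% × €6,905.00 = €1,585.51
Disability Insurance: 3% × €14,905.00 = €447.15
Total: €1,585.51 + €447.15 = €2,032.66

€2,032.66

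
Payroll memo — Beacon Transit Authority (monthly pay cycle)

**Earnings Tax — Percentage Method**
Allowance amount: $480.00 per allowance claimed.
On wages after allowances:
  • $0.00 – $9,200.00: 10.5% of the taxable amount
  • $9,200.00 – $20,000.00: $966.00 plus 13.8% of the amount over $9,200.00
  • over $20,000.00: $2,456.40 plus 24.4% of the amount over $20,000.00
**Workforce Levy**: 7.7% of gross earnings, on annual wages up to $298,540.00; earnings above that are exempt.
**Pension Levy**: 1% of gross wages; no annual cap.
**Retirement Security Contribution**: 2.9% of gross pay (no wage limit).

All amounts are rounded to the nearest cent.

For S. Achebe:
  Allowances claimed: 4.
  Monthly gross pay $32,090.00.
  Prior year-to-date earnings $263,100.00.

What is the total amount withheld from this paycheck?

$8,660.32

Earnings Tax: taxable = $32,090.00 − 4×$480.00 = $30,170.00
  $2,456.40 + 24.4% × ($30,170.00 − $20,000.00) = $2,456.40 + 24.4% × $10,170.00 = $4,937.88
Workforce Levy: 7.7% × $32,090.00 = $2,470.93
Pension Levy: 1% × $32,090.00 = $320.90
Retirement Security Contribution: 2.9% × $32,090.00 = $930.61
Total: $4,937.88 + $2,470.93 + $320.90 + $930.61 = $8,660.32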